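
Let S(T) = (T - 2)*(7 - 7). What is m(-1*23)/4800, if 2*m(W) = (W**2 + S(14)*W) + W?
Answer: 253/4800 ≈ 0.052708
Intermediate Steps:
S(T) = 0 (S(T) = (-2 + T)*0 = 0)
m(W) = W/2 + W**2/2 (m(W) = ((W**2 + 0*W) + W)/2 = ((W**2 + 0) + W)/2 = (W**2 + W)/2 = (W + W**2)/2 = W/2 + W**2/2)
m(-1*23)/4800 = ((-1*23)*(1 - 1*23)/2)/4800 = ((1/2)*(-23)*(1 - 23))*(1/4800) = ((1/2)*(-23)*(-22))*(1/4800) = 253*(1/4800) = 253/4800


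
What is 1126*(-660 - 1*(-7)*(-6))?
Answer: -790452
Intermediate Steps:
1126*(-660 - 1*(-7)*(-6)) = 1126*(-660 + 7*(-6)) = 1126*(-660 - 42) = 1126*(-702) = -790452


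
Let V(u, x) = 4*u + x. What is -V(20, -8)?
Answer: -72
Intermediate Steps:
V(u, x) = x + 4*u
-V(20, -8) = -(-8 + 4*20) = -(-8 + 80) = -1*72 = -72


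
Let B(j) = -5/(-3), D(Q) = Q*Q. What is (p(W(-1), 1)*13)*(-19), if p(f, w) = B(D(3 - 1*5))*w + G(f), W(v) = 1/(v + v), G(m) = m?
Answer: -1729/6 ≈ -288.17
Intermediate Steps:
W(v) = 1/(2*v)
D(Q) = Q²
B(j) = 5/3 (B(j) = -5*(-⅓) = 5/3)
p(f, w) = f + 5*w/3 (p(f, w) = 5*w/3 + f = f + 5*w/3)
(p(W(-1), 1)*13)*(-19) = (((½)/(-1) + (5/3)*1)*13)*(-19) = (((½)*(-1) + 5/3)*13)*(-19) = ((-½ + 5/3)*13)*(-19) = ((7/6)*13)*(-19) = (91/6)*(-19) = -1729/6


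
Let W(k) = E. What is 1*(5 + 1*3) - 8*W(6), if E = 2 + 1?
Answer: -16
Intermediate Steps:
E = 3
W(k) = 3
1*(5 + 1*3) - 8*W(6) = 1*(5 + 1*3) - 8*3 = 1*(5 + 3) - 24 = 1*8 - 24 = 8 - 24 = -16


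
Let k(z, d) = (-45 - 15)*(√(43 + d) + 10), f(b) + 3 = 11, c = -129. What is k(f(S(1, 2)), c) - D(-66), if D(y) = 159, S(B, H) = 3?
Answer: -759 - 60*I*√86 ≈ -759.0 - 556.42*I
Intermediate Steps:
f(b) = 8 (f(b) = -3 + 11 = 8)
k(z, d) = -600 - 60*√(43 + d) (k(z, d) = -60*(10 + √(43 + d)) = -600 - 60*√(43 + d))
k(f(S(1, 2)), c) - D(-66) = (-600 - 60*√(43 - 129)) - 1*159 = (-600 - 60*I*√86) - 159 = -759 - 60*I*√86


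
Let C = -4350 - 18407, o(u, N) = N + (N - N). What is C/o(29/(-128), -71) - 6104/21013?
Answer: 477759457/1491923 ≈ 320.23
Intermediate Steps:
o(u, N) = N (o(u, N) = N + 0 = N)
C = -22757
C/o(29/(-128), -71) - 6104/21013 = -22757/(-71) - 6104/21013 = -22757*(-1/71) - 6104*1/21013 = 22757/71 - 6104/21013 = 477759457/1491923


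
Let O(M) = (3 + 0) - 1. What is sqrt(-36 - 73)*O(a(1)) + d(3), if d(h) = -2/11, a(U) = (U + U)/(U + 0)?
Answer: -2/11 + 2*I*sqrt(109) ≈ -0.18182 + 20.881*I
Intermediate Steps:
a(U) = 2 (a(U) = (2*U)/U = 2)
d(h) = -2/11 (d(h) = -2*1/11 = -2/11)
O(M) = 2 (O(M) = 3 - 1 = 2)
sqrt(-36 - 73)*O(a(1)) + d(3) = sqrt(-36 - 73)*2 - 2/11 = sqrt(-109)*2 - 2/11 = (I*sqrt(109))*2 - 2/11 = 2*I*sqrt(109) - 2/11 = -2/11 + 2*I*sqrt(109)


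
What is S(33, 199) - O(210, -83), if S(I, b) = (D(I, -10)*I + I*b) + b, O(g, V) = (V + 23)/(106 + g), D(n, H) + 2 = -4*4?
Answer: 487603/79 ≈ 6172.2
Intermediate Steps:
D(n, H) = -18 (D(n, H) = -2 - 4*4 = -2 - 16 = -18)
O(g, V) = (23 + V)/(106 + g)
S(I, b) = b - 18*I + I*b (S(I, b) = (-18*I + I*b) + b = b - 18*I + I*b)
S(33, 199) - O(210, -83) = (199 - 18*33 + 33*199) - (23 - 83)/(106 + 210) = (199 - 594 + 6567) - (-60)/316 = 6172 - (-60)/316 = 6172 - 1*(-15/79) = 6172 + 15/79 = 487603/79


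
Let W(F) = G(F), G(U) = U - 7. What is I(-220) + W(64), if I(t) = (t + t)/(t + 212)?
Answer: 112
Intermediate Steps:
G(U) = -7 + U
W(F) = -7 + F
I(t) = 2*t/(212 + t) (I(t) = (2*t)/(212 + t) = 2*t/(212 + t))
I(-220) + W(64) = 2*(-220)/(212 - 220) + (-7 + 64) = 2*(-220)/(-8) + 57 = 2*(-220)*(-⅛) + 57 = 55 + 57 = 112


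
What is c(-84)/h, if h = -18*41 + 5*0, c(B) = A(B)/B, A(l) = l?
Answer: -1/738 ≈ -0.0013550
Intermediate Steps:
c(B) = 1 (c(B) = B/B = 1)
h = -738 (h = -738 + 0 = -738)
c(-84)/h = 1/(-738) = 1*(-1/738) = -1/738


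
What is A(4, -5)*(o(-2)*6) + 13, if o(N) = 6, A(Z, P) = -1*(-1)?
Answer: 49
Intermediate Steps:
A(Z, P) = 1
A(4, -5)*(o(-2)*6) + 13 = 1*(6*6) + 13 = 1*36 + 13 = 36 + 13 = 49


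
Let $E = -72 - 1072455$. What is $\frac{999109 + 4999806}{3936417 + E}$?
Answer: $\frac{1199783}{572778} \approx 2.0947$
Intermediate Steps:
$E = -1072527$ ($E = -72 - 1072455 = -1072527$)
$\frac{999109 + 4999806}{3936417 + E} = \frac{999109 + 4999806}{3936417 - 1072527} = \frac{5998915}{2863890} = 5998915 \cdot \frac{1}{2863890} = \frac{1199783}{572778}$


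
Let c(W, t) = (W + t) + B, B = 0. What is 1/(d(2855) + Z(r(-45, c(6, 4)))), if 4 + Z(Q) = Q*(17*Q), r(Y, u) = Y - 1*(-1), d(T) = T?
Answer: 1/35763 ≈ 2.7962e-5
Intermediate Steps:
c(W, t) = W + t (c(W, t) = (W + t) + 0 = W + t)
r(Y, u) = 1 + Y (r(Y, u) = Y + 1 = 1 + Y)
Z(Q) = -4 + 17*Q² (Z(Q) = -4 + Q*(17*Q) = -4 + 17*Q²)
1/(d(2855) + Z(r(-45, c(6, 4)))) = 1/(2855 + (-4 + 17*(1 - 45)²)) = 1/(2855 + (-4 + 17*(-44)²)) = 1/(2855 + (-4 + 17*1936)) = 1/(2855 + (-4 + 32912)) = 1/(2855 + 32908) = 1/35763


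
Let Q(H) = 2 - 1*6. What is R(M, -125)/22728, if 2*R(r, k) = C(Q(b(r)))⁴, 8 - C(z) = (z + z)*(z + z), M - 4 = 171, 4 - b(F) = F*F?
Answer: 614656/2841 ≈ 216.35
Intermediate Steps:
b(F) = 4 - F² (b(F) = 4 - F*F = 4 - F²)
M = 175 (M = 4 + 171 = 175)
Q(H) = -4 (Q(H) = 2 - 6 = -4)
C(z) = 8 - 4*z² (C(z) = 8 - (z + z)*(z + z) = 8 - 2*z*2*z = 8 - 4*z²)
R(r, k) = 4917248 (R(r, k) = (8 - 4*(-4)²)⁴/2 = (8 - 4*16)⁴/2 = (8 - 64)⁴/2 = (½)*(-56)⁴ = (½)*9834496 = 4917248)
R(M, -125)/22728 = 4917248/22728 = 4917248*(1/22728) = 614656/2841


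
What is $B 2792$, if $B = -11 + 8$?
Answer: $-8376$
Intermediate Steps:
$B = -3$
$B 2792 = \left(-3\right) 2792 = -8376$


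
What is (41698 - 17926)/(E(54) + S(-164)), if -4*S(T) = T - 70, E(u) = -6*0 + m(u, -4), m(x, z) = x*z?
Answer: -2264/15 ≈ -150.93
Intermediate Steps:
E(u) = -4*u (E(u) = -6*0 + u*(-4) = 0 - 4*u = -4*u)
S(T) = 35/2 - T/4 (S(T) = -(T - 70)/4 = -(-70 + T)/4 = 35/2 - T/4)
(41698 - 17926)/(E(54) + S(-164)) = (41698 - 17926)/(-4*54 + (35/2 - ¼*(-164))) = 23772/(-216 + (35/2 + 41)) = 23772/(-216 + 117/2) = 23772/(-315/2) = 23772*(-2/315) = -2264/15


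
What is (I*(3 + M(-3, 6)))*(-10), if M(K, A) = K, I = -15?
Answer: 0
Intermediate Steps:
(I*(3 + M(-3, 6)))*(-10) = -15*(3 - 3)*(-10) = -15*0*(-10) = 0*(-10) = 0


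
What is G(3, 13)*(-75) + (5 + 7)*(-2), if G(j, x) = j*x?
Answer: -2949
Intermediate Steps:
G(3, 13)*(-75) + (5 + 7)*(-2) = (3*13)*(-75) + (5 + 7)*(-2) = 39*(-75) + 12*(-2) = -2925 - 24 = -2949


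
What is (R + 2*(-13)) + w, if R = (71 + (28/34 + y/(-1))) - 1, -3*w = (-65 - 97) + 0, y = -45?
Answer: 2445/17 ≈ 143.82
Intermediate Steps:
w = 54 (w = -((-65 - 97) + 0)/3 = -(-162 + 0)/3 = -⅓*(-162) = 54)
R = 1969/17 (R = (71 + (28/34 - 45/(-1))) - 1 = (71 + (28*(1/34) - 45*(-1))) - 1 = (71 + (14/17 + 45)) - 1 = (71 + 779/17) - 1 = 1986/17 - 1 = 1969/17 ≈ 115.82)
(R + 2*(-13)) + w = (1969/17 + 2*(-13)) + 54 = (1969/17 - 26) + 54 = 1527/17 + 54 = 2445/17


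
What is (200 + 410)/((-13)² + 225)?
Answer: 305/197 ≈ 1.5482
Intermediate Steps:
(200 + 410)/((-13)² + 225) = 610/(169 + 225) = 610/394 = 610*(1/394) = 305/197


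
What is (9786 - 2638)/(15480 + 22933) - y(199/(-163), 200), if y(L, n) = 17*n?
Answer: -130597052/38413 ≈ -3399.8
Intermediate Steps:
(9786 - 2638)/(15480 + 22933) - y(199/(-163), 200) = (9786 - 2638)/(15480 + 22933) - 17*200 = 7148/38413 - 1*3400 = 7148*(1/38413) - 3400 = 7148/38413 - 3400 = -130597052/38413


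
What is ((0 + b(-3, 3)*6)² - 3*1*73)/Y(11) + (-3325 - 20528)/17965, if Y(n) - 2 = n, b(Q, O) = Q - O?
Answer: 19038216/233545 ≈ 81.518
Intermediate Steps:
Y(n) = 2 + n
((0 + b(-3, 3)*6)² - 3*1*73)/Y(11) + (-3325 - 20528)/17965 = ((0 + (-3 - 1*3)*6)² - 3*1*73)/(2 + 11) + (-3325 - 20528)/17965 = ((0 + (-3 - 3)*6)² - 3*73)/13 - 23853*1/17965 = ((0 - 6*6)² - 219)*(1/13) - 23853/17965 = ((0 - 36)² - 219)*(1/13) - 23853/17965 = ((-36)² - 219)*(1/13) - 23853/17965 = (1296 - 219)*(1/13) - 23853/17965 = 1077*(1/13) - 23853/17965 = 1077/13 - 23853/17965 = 19038216/233545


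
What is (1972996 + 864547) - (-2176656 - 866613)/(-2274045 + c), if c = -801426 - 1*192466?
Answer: 9272908715522/3267937 ≈ 2.8375e+6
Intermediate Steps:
c = -993892 (c = -801426 - 192466 = -993892)
(1972996 + 864547) - (-2176656 - 866613)/(-2274045 + c) = (1972996 + 864547) - (-2176656 - 866613)/(-2274045 - 993892) = 2837543 - (-3043269)/(-3267937) = 2837543 - (-3043269)*(-1)/3267937 = 2837543 - 1*3043269/3267937 = 2837543 - 3043269/3267937 = 9272908715522/3267937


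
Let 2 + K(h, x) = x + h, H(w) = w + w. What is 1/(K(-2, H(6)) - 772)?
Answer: -1/764 ≈ -0.0013089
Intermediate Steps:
H(w) = 2*w
K(h, x) = -2 + h + x (K(h, x) = -2 + (x + h) = -2 + (h + x) = -2 + h + x)
1/(K(-2, H(6)) - 772) = 1/((-2 - 2 + 2*6) - 772) = 1/((-2 - 2 + 12) - 772) = 1/(8 - 772) = 1/(-764) = -1/764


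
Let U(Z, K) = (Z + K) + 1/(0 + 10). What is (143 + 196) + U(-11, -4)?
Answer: 3241/10 ≈ 324.10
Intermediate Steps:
U(Z, K) = ⅒ + K + Z (U(Z, K) = (K + Z) + 1/10 = (K + Z) + ⅒ = ⅒ + K + Z)
(143 + 196) + U(-11, -4) = (143 + 196) + (⅒ - 4 - 11) = 339 - 149/10 = 3241/10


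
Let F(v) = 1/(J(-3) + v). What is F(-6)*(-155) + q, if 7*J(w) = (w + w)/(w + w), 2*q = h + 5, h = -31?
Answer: 552/41 ≈ 13.463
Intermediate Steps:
q = -13 (q = (-31 + 5)/2 = (½)*(-26) = -13)
J(w) = ⅐ (J(w) = ((w + w)/(w + w))/7 = ((2*w)/((2*w)))/7 = ((2*w)*(1/(2*w)))/7 = (⅐)*1 = ⅐)
F(v) = 1/(⅐ + v)
F(-6)*(-155) + q = (7/(1 + 7*(-6)))*(-155) - 13 = (7/(1 - 42))*(-155) - 13 = (7/(-41))*(-155) - 13 = (7*(-1/41))*(-155) - 13 = -7/41*(-155) - 13 = 1085/41 - 13 = 552/41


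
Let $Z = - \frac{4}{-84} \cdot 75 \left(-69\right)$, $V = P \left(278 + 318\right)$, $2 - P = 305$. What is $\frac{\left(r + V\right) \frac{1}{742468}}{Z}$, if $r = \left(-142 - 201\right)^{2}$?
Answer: $\frac{440573}{1280757300} \approx 0.00034399$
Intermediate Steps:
$P = -303$ ($P = 2 - 305 = -303$)
$r = 117649$ ($r = \left(-343\right)^{2} = 117649$)
$V = -180588$ ($V = - 303 \left(278 + 318\right) = \left(-303\right) 596 = -180588$)
$Z = - \frac{1725}{7}$ ($Z = \left(-4\right) \left(- \frac{1}{84}\right) 75 \left(-69\right) = \frac{1}{21} \cdot 75 \left(-69\right) = \frac{25}{7} \left(-69\right) = - \frac{1725}{7} \approx -246.43$)
$\frac{\left(r + V\right) \frac{1}{742468}}{Z} = \frac{\left(117649 - 180588\right) \frac{1}{742468}}{- \frac{1725}{7}} = \left(-62939\right) \frac{1}{742468} \left(- \frac{7}{1725}\right) = \left(- \frac{62939}{742468}\right) \left(- \frac{7}{1725}\right) = \frac{440573}{1280757300}$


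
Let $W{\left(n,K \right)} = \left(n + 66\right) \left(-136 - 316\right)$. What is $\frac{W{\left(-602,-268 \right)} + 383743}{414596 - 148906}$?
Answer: $\frac{125203}{53138} \approx 2.3562$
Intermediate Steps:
$W{\left(n,K \right)} = -29832 - 452 n$ ($W{\left(n,K \right)} = \left(66 + n\right) \left(-452\right) = -29832 - 452 n$)
$\frac{W{\left(-602,-268 \right)} + 383743}{414596 - 148906} = \frac{\left(-29832 - -272104\right) + 383743}{414596 - 148906} = \frac{\left(-29832 + 272104\right) + 383743}{265690} = \left(242272 + 383743\right) \frac{1}{265690} = 626015 \cdot \frac{1}{265690} = \frac{125203}{53138}$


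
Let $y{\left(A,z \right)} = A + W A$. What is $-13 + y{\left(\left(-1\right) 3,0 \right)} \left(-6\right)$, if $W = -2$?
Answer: $-31$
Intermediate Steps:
$y{\left(A,z \right)} = - A$ ($y{\left(A,z \right)} = A - 2 A = - A$)
$-13 + y{\left(\left(-1\right) 3,0 \right)} \left(-6\right) = -13 + - \left(-1\right) 3 \left(-6\right) = -13 + \left(-1\right) \left(-3\right) \left(-6\right) = -13 + 3 \left(-6\right) = -13 - 18 = -31$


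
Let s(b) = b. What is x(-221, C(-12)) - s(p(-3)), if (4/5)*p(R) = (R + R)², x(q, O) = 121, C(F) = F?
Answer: 76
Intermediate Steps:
p(R) = 5*R² (p(R) = 5*(R + R)²/4 = 5*(2*R)²/4 = 5*(4*R²)/4 = 5*R²)
x(-221, C(-12)) - s(p(-3)) = 121 - 5*(-3)² = 121 - 5*9 = 121 - 1*45 = 121 - 45 = 76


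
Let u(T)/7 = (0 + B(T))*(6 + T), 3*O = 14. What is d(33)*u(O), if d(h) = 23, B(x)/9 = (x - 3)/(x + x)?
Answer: 2760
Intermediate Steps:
O = 14/3 (O = (⅓)*14 = 14/3 ≈ 4.6667)
B(x) = 9*(-3 + x)/(2*x) (B(x) = 9*((x - 3)/(x + x)) = 9*((-3 + x)/((2*x))) = 9*((-3 + x)*(1/(2*x))) = 9*((-3 + x)/(2*x)) = 9*(-3 + x)/(2*x))
u(T) = 63*(-3 + T)*(6 + T)/(2*T) (u(T) = 7*((0 + 9*(-3 + T)/(2*T))*(6 + T)) = 7*((9*(-3 + T)/(2*T))*(6 + T)) = 7*(9*(-3 + T)*(6 + T)/(2*T)) = 63*(-3 + T)*(6 + T)/(2*T))
d(33)*u(O) = 23*(63*(-3 + 14/3)*(6 + 14/3)/(2*(14/3))) = 23*((63/2)*(3/14)*(5/3)*(32/3)) = 23*120 = 2760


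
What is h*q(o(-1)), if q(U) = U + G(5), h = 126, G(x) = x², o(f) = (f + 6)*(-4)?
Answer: 630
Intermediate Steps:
o(f) = -24 - 4*f (o(f) = (6 + f)*(-4) = -24 - 4*f)
q(U) = 25 + U (q(U) = U + 5² = U + 25 = 25 + U)
h*q(o(-1)) = 126*(25 + (-24 - 4*(-1))) = 126*(25 + (-24 + 4)) = 126*(25 - 20) = 126*5 = 630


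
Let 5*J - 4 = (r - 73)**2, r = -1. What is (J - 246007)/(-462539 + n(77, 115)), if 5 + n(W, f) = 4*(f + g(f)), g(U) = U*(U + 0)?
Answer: 244911/409184 ≈ 0.59854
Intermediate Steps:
g(U) = U**2 (g(U) = U*U = U**2)
n(W, f) = -5 + 4*f + 4*f**2 (n(W, f) = -5 + 4*(f + f**2) = -5 + (4*f + 4*f**2) = -5 + 4*f + 4*f**2)
J = 1096 (J = 4/5 + (-1 - 73)**2/5 = 4/5 + (1/5)*(-74)**2 = 4/5 + (1/5)*5476 = 4/5 + 5476/5 = 1096)
(J - 246007)/(-462539 + n(77, 115)) = (1096 - 246007)/(-462539 + (-5 + 4*115 + 4*115**2)) = -244911/(-462539 + (-5 + 460 + 4*13225)) = -244911/(-462539 + (-5 + 460 + 52900)) = -244911/(-462539 + 53355) = -244911/(-409184) = -244911*(-1/409184) = 244911/409184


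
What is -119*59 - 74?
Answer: -7095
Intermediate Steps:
-119*59 - 74 = -7021 - 74 = -7095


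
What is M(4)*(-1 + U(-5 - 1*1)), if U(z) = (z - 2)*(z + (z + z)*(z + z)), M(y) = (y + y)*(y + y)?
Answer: -70720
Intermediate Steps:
M(y) = 4*y**2 (M(y) = (2*y)*(2*y) = 4*y**2)
U(z) = (-2 + z)*(z + 4*z**2) (U(z) = (-2 + z)*(z + (2*z)*(2*z)) = (-2 + z)*(z + 4*z**2))
M(4)*(-1 + U(-5 - 1*1)) = (4*4**2)*(-1 + (-5 - 1*1)*(-2 - 7*(-5 - 1*1) + 4*(-5 - 1*1)**2)) = (4*16)*(-1 + (-5 - 1)*(-2 - 7*(-5 - 1) + 4*(-5 - 1)**2)) = 64*(-1 - 6*(-2 - 7*(-6) + 4*(-6)**2)) = 64*(-1 - 6*(-2 + 42 + 4*36)) = 64*(-1 - 6*(-2 + 42 + 144)) = 64*(-1 - 6*184) = 64*(-1 - 1104) = 64*(-1105) = -70720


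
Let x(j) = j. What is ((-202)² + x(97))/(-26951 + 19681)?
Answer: -40901/7270 ≈ -5.6260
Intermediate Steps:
((-202)² + x(97))/(-26951 + 19681) = ((-202)² + 97)/(-26951 + 19681) = (40804 + 97)/(-7270) = 40901*(-1/7270) = -40901/7270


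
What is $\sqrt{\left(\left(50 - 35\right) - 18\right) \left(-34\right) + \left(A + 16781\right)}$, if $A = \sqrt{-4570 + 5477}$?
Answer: $\sqrt{16883 + \sqrt{907}} \approx 130.05$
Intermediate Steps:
$A = \sqrt{907} \approx 30.116$
$\sqrt{\left(\left(50 - 35\right) - 18\right) \left(-34\right) + \left(A + 16781\right)} = \sqrt{\left(\left(50 - 35\right) - 18\right) \left(-34\right) + \left(\sqrt{907} + 16781\right)} = \sqrt{\left(15 - 18\right) \left(-34\right) + \left(16781 + \sqrt{907}\right)} = \sqrt{\left(-3\right) \left(-34\right) + \left(16781 + \sqrt{907}\right)} = \sqrt{102 + \left(16781 + \sqrt{907}\right)} = \sqrt{16883 + \sqrt{907}}$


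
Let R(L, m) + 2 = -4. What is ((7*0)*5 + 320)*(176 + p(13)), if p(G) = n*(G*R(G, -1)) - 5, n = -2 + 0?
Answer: 104640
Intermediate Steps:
R(L, m) = -6 (R(L, m) = -2 - 4 = -6)
n = -2
p(G) = -5 + 12*G (p(G) = -2*G*(-6) - 5 = -(-12)*G - 5 = 12*G - 5 = -5 + 12*G)
((7*0)*5 + 320)*(176 + p(13)) = ((7*0)*5 + 320)*(176 + (-5 + 12*13)) = (0*5 + 320)*(176 + (-5 + 156)) = (0 + 320)*(176 + 151) = 320*327 = 104640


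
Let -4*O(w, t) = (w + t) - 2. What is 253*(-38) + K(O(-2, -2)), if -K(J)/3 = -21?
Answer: -9551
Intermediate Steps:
O(w, t) = ½ - t/4 - w/4 (O(w, t) = -((w + t) - 2)/4 = -((t + w) - 2)/4 = -(-2 + t + w)/4 = ½ - t/4 - w/4)
K(J) = 63 (K(J) = -3*(-21) = 63)
253*(-38) + K(O(-2, -2)) = 253*(-38) + 63 = -9614 + 63 = -9551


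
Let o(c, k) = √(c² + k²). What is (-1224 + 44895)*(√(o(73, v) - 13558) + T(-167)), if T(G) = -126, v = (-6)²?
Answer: -5502546 + 43671*I*√(13558 - 5*√265) ≈ -5.5025e+6 + 5.0697e+6*I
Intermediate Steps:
v = 36
(-1224 + 44895)*(√(o(73, v) - 13558) + T(-167)) = (-1224 + 44895)*(√(√(73² + 36²) - 13558) - 126) = 43671*(√(√(5329 + 1296) - 13558) - 126) = 43671*(√(√6625 - 13558) - 126) = 43671*(√(5*√265 - 13558) - 126) = 43671*(√(-13558 + 5*√265) - 126) = 43671*(-126 + √(-13558 + 5*√265)) = -5502546 + 43671*√(-13558 + 5*√265)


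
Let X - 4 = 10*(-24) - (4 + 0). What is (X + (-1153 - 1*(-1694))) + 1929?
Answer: 2230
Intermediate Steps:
X = -240 (X = 4 + (10*(-24) - (4 + 0)) = 4 + (-240 - 1*4) = 4 + (-240 - 4) = 4 - 244 = -240)
(X + (-1153 - 1*(-1694))) + 1929 = (-240 + (-1153 - 1*(-1694))) + 1929 = (-240 + (-1153 + 1694)) + 1929 = (-240 + 541) + 1929 = 301 + 1929 = 2230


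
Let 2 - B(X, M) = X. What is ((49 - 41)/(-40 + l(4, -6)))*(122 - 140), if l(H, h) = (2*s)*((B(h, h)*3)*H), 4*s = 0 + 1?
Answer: -18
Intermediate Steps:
s = ¼ (s = (0 + 1)/4 = (¼)*1 = ¼ ≈ 0.25000)
B(X, M) = 2 - X
l(H, h) = H*(6 - 3*h)/2 (l(H, h) = (2*(¼))*(((2 - h)*3)*H) = ((6 - 3*h)*H)/2 = (H*(6 - 3*h))/2 = H*(6 - 3*h)/2)
((49 - 41)/(-40 + l(4, -6)))*(122 - 140) = ((49 - 41)/(-40 + (3/2)*4*(2 - 1*(-6))))*(122 - 140) = (8/(-40 + (3/2)*4*(2 + 6)))*(-18) = (8/(-40 + (3/2)*4*8))*(-18) = (8/(-40 + 48))*(-18) = (8/8)*(-18) = (8*(⅛))*(-18) = 1*(-18) = -18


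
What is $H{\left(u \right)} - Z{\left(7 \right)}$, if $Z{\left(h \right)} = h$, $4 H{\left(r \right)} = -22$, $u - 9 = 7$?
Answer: $- \frac{25}{2} \approx -12.5$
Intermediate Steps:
$u = 16$ ($u = 9 + 7 = 16$)
$H{\left(r \right)} = - \frac{11}{2}$ ($H{\left(r \right)} = \frac{1}{4} \left(-22\right) = - \frac{11}{2}$)
$H{\left(u \right)} - Z{\left(7 \right)} = - \frac{11}{2} - 7 = - \frac{25}{2}$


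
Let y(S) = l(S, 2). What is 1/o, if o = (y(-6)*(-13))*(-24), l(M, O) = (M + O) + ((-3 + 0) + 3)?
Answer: -1/1248 ≈ -0.00080128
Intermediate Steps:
l(M, O) = M + O (l(M, O) = (M + O) + (-3 + 3) = (M + O) + 0 = M + O)
y(S) = 2 + S (y(S) = S + 2 = 2 + S)
o = -1248 (o = ((2 - 6)*(-13))*(-24) = -4*(-13)*(-24) = 52*(-24) = -1248)
1/o = 1/(-1248) = -1/1248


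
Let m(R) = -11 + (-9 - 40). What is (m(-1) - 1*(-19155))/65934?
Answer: 6365/21978 ≈ 0.28961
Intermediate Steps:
m(R) = -60 (m(R) = -11 - 49 = -60)
(m(-1) - 1*(-19155))/65934 = (-60 - 1*(-19155))/65934 = (-60 + 19155)*(1/65934) = 19095*(1/65934) = 6365/21978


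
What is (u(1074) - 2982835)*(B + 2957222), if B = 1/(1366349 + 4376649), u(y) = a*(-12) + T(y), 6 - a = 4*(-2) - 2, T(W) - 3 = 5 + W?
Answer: -50643326251501238365/5742998 ≈ -8.8183e+12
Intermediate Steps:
T(W) = 8 + W (T(W) = 3 + (5 + W) = 8 + W)
a = 16 (a = 6 - (4*(-2) - 2) = 6 - (-8 - 2) = 6 - 1*(-10) = 6 + 10 = 16)
u(y) = -184 + y (u(y) = 16*(-12) + (8 + y) = -192 + (8 + y) = -184 + y)
B = 1/5742998 ≈ 1.7413e-7
(u(1074) - 2982835)*(B + 2957222) = ((-184 + 1074) - 2982835)*(1/5742998 + 2957222) = (890 - 2982835)*(16983320031557/5742998) = -2981945*16983320031557/5742998 = -50643326251501238365/5742998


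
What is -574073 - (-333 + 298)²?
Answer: -575298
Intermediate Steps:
-574073 - (-333 + 298)² = -574073 - 1*(-35)² = -574073 - 1*1225 = -574073 - 1225 = -575298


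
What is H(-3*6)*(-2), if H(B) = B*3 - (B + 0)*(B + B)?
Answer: 1404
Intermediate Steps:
H(B) = -2*B² + 3*B (H(B) = 3*B - B*2*B = 3*B - 2*B² = -2*B² + 3*B)
H(-3*6)*(-2) = ((-3*6)*(3 - (-6)*6))*(-2) = -18*(3 - 2*(-18))*(-2) = -18*(3 + 36)*(-2) = -18*39*(-2) = -702*(-2) = 1404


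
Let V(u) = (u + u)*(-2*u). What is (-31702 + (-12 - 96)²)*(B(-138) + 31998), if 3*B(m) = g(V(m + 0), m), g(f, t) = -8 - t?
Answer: -1926132712/3 ≈ -6.4204e+8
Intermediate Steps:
V(u) = -4*u² (V(u) = (2*u)*(-2*u) = -4*u²)
B(m) = -8/3 - m/3 (B(m) = (-8 - m)/3 = -8/3 - m/3)
(-31702 + (-12 - 96)²)*(B(-138) + 31998) = (-31702 + (-12 - 96)²)*((-8/3 - ⅓*(-138)) + 31998) = (-31702 + (-108)²)*((-8/3 + 46) + 31998) = (-31702 + 11664)*(130/3 + 31998) = -20038*96124/3 = -1926132712/3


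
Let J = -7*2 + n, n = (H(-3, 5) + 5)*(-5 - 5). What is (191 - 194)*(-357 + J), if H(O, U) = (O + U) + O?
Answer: 1233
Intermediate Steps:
H(O, U) = U + 2*O
n = -40 (n = ((5 + 2*(-3)) + 5)*(-5 - 5) = ((5 - 6) + 5)*(-10) = (-1 + 5)*(-10) = 4*(-10) = -40)
J = -54 (J = -7*2 - 40 = -14 - 40 = -54)
(191 - 194)*(-357 + J) = (191 - 194)*(-357 - 54) = -3*(-411) = 1233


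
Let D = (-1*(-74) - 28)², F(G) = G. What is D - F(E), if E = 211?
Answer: 1905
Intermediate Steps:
D = 2116 (D = (74 - 28)² = 46² = 2116)
D - F(E) = 2116 - 1*211 = 2116 - 211 = 1905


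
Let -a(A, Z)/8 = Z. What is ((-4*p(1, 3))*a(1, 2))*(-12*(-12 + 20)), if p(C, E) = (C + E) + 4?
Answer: -49152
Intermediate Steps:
a(A, Z) = -8*Z
p(C, E) = 4 + C + E
((-4*p(1, 3))*a(1, 2))*(-12*(-12 + 20)) = ((-4*(4 + 1 + 3))*(-8*2))*(-12*(-12 + 20)) = (-4*8*(-16))*(-12*8) = -32*(-16)*(-96) = 512*(-96) = -49152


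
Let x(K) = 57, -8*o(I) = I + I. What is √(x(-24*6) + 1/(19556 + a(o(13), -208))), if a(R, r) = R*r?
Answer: 5*√25924498/3372 ≈ 7.5498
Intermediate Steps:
o(I) = -I/4 (o(I) = -(I + I)/8 = -I/4)
√(x(-24*6) + 1/(19556 + a(o(13), -208))) = √(57 + 1/(19556 - ¼*13*(-208))) = √(57 + 1/(19556 - 13/4*(-208))) = √(57 + 1/(19556 + 676)) = √(57 + 1/20232) = √(1153225/20232) = 5*√25924498/3372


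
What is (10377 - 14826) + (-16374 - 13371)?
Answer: -34194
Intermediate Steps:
(10377 - 14826) + (-16374 - 13371) = -4449 - 29745 = -34194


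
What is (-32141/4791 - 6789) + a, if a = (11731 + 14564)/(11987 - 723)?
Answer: -366610036015/53965824 ≈ -6793.4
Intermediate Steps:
a = 26295/11264 ≈ 2.3344
(-32141/4791 - 6789) + a = (-32141/4791 - 6789) + 26295/11264 = -32558240/4791 + 26295/11264 = -366610036015/53965824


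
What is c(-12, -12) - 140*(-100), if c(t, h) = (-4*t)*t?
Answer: 13424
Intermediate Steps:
c(t, h) = -4*t²
c(-12, -12) - 140*(-100) = -4*(-12)² - 140*(-100) = -4*144 + 14000 = -576 + 14000 = 13424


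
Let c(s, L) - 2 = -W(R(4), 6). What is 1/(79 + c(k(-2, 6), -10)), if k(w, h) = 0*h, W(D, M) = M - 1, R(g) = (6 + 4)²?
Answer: 1/76 ≈ 0.013158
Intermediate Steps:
R(g) = 100 (R(g) = 10² = 100)
W(D, M) = -1 + M
k(w, h) = 0
c(s, L) = -3 (c(s, L) = 2 - (-1 + 6) = 2 - 1*5 = 2 - 5 = -3)
1/(79 + c(k(-2, 6), -10)) = 1/(79 - 3) = 1/76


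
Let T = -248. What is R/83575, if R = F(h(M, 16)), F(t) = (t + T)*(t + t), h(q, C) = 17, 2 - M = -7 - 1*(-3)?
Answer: -7854/83575 ≈ -0.093975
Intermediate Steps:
M = 6 (M = 2 - (-7 - 1*(-3)) = 2 - (-7 + 3) = 2 - 1*(-4) = 2 + 4 = 6)
F(t) = 2*t*(-248 + t) (F(t) = (t - 248)*(t + t) = (-248 + t)*(2*t) = 2*t*(-248 + t))
R = -7854 (R = 2*17*(-248 + 17) = 2*17*(-231) = -7854)
R/83575 = -7854/83575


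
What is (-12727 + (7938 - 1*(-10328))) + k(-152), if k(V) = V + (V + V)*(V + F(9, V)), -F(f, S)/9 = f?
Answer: 76219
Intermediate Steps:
F(f, S) = -9*f
k(V) = V + 2*V*(-81 + V) (k(V) = V + (V + V)*(V - 9*9) = V + (2*V)*(V - 81) = V + (2*V)*(-81 + V) = V + 2*V*(-81 + V))
(-12727 + (7938 - 1*(-10328))) + k(-152) = (-12727 + (7938 - 1*(-10328))) - 152*(-161 + 2*(-152)) = (-12727 + (7938 + 10328)) - 152*(-161 - 304) = (-12727 + 18266) - 152*(-465) = 5539 + 70680 = 76219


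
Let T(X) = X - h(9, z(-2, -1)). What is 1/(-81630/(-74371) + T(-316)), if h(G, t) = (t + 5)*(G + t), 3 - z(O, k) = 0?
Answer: -74371/30559222 ≈ -0.0024337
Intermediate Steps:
z(O, k) = 3 (z(O, k) = 3 - 1*0 = 3 + 0 = 3)
h(G, t) = (5 + t)*(G + t)
T(X) = -96 + X (T(X) = X - (3² + 5*9 + 5*3 + 9*3) = X - (9 + 45 + 15 + 27) = X - 1*96 = X - 96 = -96 + X)
1/(-81630/(-74371) + T(-316)) = 1/(-81630/(-74371) + (-96 - 316)) = 1/(-81630*(-1/74371) - 412) = 1/(81630/74371 - 412) = 1/(-30559222/74371) = -74371/30559222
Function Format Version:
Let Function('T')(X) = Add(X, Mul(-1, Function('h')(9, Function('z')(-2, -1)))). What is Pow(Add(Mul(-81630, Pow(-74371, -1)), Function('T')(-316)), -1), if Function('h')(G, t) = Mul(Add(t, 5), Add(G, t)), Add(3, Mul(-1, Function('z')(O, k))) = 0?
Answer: Rational(-74371, 30559222) ≈ -0.0024337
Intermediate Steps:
Function('z')(O, k) = 3 (Function('z')(O, k) = Add(3, Mul(-1, 0)) = Add(3, 0) = 3)
Function('h')(G, t) = Mul(Add(5, t), Add(G, t))
Function('T')(X) = Add(-96, X) (Function('T')(X) = Add(X, Mul(-1, Add(Pow(3, 2), Mul(5, 9), Mul(5, 3), Mul(9, 3)))) = Add(X, Mul(-1, Add(9, 45, 15, 27))) = Add(X, Mul(-1, 96)) = Add(X, -96) = Add(-96, X))
Pow(Add(Mul(-81630, Pow(-74371, -1)), Function('T')(-316)), -1) = Pow(Add(Mul(-81630, Pow(-74371, -1)), Add(-96, -316)), -1) = Pow(Add(Mul(-81630, Rational(-1, 74371)), -412), -1) = Pow(Add(Rational(81630, 74371), -412), -1) = Pow(Rational(-30559222, 74371), -1) = Rational(-74371, 30559222)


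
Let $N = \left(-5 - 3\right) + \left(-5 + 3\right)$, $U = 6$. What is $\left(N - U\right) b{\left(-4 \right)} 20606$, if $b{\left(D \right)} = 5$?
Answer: $-1648480$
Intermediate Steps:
$N = -10$ ($N = -8 - 2 = -10$)
$\left(N - U\right) b{\left(-4 \right)} 20606 = \left(-10 - 6\right) 5 \cdot 20606 = \left(-16\right) 5 \cdot 20606 = \left(-80\right) 20606 = -1648480$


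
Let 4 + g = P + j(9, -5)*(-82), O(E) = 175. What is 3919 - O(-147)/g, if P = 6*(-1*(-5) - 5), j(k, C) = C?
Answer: 227277/58 ≈ 3918.6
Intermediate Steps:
P = 0 (P = 6*(5 - 5) = 6*0 = 0)
g = 406 (g = -4 + (0 - 5*(-82)) = -4 + (0 + 410) = -4 + 410 = 406)
3919 - O(-147)/g = 3919 - 175/406 = 3919 - 1*25/58 = 3919 - 25/58 = 227277/58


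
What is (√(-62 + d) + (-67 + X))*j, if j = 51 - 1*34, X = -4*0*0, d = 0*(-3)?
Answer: -1139 + 17*I*√62 ≈ -1139.0 + 133.86*I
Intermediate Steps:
d = 0
X = 0 (X = 0*0 = 0)
j = 17 (j = 51 - 34 = 17)
(√(-62 + d) + (-67 + X))*j = (√(-62 + 0) + (-67 + 0))*17 = (√(-62) - 67)*17 = (I*√62 - 67)*17 = (-67 + I*√62)*17 = -1139 + 17*I*√62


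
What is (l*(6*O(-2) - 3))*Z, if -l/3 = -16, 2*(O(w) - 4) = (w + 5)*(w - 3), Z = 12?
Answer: -13824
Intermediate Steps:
O(w) = 4 + (-3 + w)*(5 + w)/2 (O(w) = 4 + ((w + 5)*(w - 3))/2 = 4 + ((5 + w)*(-3 + w))/2 = 4 + ((-3 + w)*(5 + w))/2 = 4 + (-3 + w)*(5 + w)/2)
l = 48 (l = -3*(-16) = 48)
(l*(6*O(-2) - 3))*Z = (48*(6*(-7/2 - 2 + (½)*(-2)²) - 3))*12 = (48*(6*(-7/2 - 2 + (½)*4) - 3))*12 = (48*(6*(-7/2 - 2 + 2) - 3))*12 = (48*(6*(-7/2) - 3))*12 = (48*(-21 - 3))*12 = (48*(-24))*12 = -1152*12 = -13824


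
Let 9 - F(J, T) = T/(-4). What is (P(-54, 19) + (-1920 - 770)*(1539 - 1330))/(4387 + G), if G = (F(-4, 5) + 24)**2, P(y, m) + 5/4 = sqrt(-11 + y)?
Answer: -529140/5233 + 16*I*sqrt(65)/88961 ≈ -101.12 + 0.00145*I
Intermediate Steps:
F(J, T) = 9 + T/4 (F(J, T) = 9 - T/(-4) = 9 - T*(-1)/4 = 9 - (-1)*T/4 = 9 + T/4)
P(y, m) = -5/4 + sqrt(-11 + y)
G = 18769/16 (G = ((9 + (1/4)*5) + 24)**2 = ((9 + 5/4) + 24)**2 = (41/4 + 24)**2 = (137/4)**2 = 18769/16 ≈ 1173.1)
(P(-54, 19) + (-1920 - 770)*(1539 - 1330))/(4387 + G) = ((-5/4 + sqrt(-11 - 54)) + (-1920 - 770)*(1539 - 1330))/(4387 + 18769/16) = ((-5/4 + sqrt(-65)) - 2690*209)/(88961/16) = ((-5/4 + I*sqrt(65)) - 562210)*(16/88961) = (-2248845/4 + I*sqrt(65))*(16/88961) = -529140/5233 + 16*I*sqrt(65)/88961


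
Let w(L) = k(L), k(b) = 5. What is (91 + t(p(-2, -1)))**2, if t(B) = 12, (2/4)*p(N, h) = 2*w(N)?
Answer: 10609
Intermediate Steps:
w(L) = 5
p(N, h) = 20 (p(N, h) = 2*(2*5) = 2*10 = 20)
(91 + t(p(-2, -1)))**2 = (91 + 12)**2 = 103**2 = 10609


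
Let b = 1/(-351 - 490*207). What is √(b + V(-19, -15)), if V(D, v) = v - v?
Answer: I*√23/2001 ≈ 0.0023967*I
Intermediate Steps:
V(D, v) = 0
b = -1/174087 (b = (1/207)/(-841) = -1/841*1/207 = -1/174087 ≈ -5.7443e-6)
√(b + V(-19, -15)) = √(-1/174087 + 0) = √(-1/174087) = I*√23/2001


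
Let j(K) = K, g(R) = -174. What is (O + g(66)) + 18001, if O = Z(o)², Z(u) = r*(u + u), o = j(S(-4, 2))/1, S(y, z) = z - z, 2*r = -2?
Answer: 17827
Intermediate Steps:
r = -1 (r = (½)*(-2) = -1)
S(y, z) = 0
o = 0 (o = 0/1 = 0*1 = 0)
Z(u) = -2*u (Z(u) = -(u + u) = -2*u)
O = 0 (O = (-2*0)² = 0² = 0)
(O + g(66)) + 18001 = (0 - 174) + 18001 = -174 + 18001 = 17827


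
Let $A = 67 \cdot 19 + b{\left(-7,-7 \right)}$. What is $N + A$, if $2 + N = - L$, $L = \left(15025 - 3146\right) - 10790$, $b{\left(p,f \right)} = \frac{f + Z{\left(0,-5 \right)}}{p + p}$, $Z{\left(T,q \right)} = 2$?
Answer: $\frac{2553}{14} \approx 182.36$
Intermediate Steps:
$b{\left(p,f \right)} = \frac{2 + f}{2 p}$ ($b{\left(p,f \right)} = \frac{f + 2}{p + p} = \frac{2 + f}{2 p}$)
$L = 1089$ ($L = 11879 - 10790 = 1089$)
$A = \frac{17827}{14}$ ($A = 67 \cdot 19 + \frac{2 - 7}{2 \left(-7\right)} = 1273 + \frac{1}{2} \left(- \frac{1}{7}\right) \left(-5\right) = 1273 + \frac{5}{14} = \frac{17827}{14} \approx 1273.4$)
$N = -1091$ ($N = -2 - 1089 = -1091$)
$N + A = -1091 + \frac{17827}{14} = \frac{2553}{14}$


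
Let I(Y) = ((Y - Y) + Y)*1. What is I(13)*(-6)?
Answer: -78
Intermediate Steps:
I(Y) = Y (I(Y) = (0 + Y)*1 = Y*1 = Y)
I(13)*(-6) = 13*(-6) = -78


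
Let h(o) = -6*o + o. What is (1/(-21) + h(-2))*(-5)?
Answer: -1045/21 ≈ -49.762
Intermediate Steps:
h(o) = -5*o
(1/(-21) + h(-2))*(-5) = (1/(-21) - 5*(-2))*(-5) = (-1/21 + 10)*(-5) = (209/21)*(-5) = -1045/21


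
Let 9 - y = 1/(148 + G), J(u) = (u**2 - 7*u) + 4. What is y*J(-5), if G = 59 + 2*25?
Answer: 147968/257 ≈ 575.75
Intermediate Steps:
G = 109 (G = 59 + 50 = 109)
J(u) = 4 + u**2 - 7*u
y = 2312/257 (y = 9 - 1/(148 + 109) = 9 - 1/257 = 2312/257 ≈ 8.9961)
y*J(-5) = 2312*(4 + (-5)**2 - 7*(-5))/257 = 2312*(4 + 25 + 35)/257 = (2312/257)*64 = 147968/257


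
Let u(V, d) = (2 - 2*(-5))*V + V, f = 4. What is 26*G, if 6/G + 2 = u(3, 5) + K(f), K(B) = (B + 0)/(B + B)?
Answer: 104/25 ≈ 4.1600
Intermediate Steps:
u(V, d) = 13*V (u(V, d) = (2 + 10)*V + V = 12*V + V = 13*V)
K(B) = ½ (K(B) = B/((2*B)) = B*(1/(2*B)) = ½)
G = 4/25 (G = 6/(-2 + (13*3 + ½)) = 6/(-2 + (39 + ½)) = 6/(-2 + 79/2) = 6/(75/2) = 6*(2/75) = 4/25 ≈ 0.16000)
26*G = 26*(4/25) = 104/25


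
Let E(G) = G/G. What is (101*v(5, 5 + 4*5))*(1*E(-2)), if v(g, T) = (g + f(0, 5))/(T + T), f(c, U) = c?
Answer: 101/10 ≈ 10.100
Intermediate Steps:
E(G) = 1
v(g, T) = g/(2*T) (v(g, T) = (g + 0)/(T + T) = g/((2*T)) = g*(1/(2*T)) = g/(2*T))
(101*v(5, 5 + 4*5))*(1*E(-2)) = (101*((1/2)*5/(5 + 4*5)))*(1*1) = (101*((1/2)*5/(5 + 20)))*1 = (101*((1/2)*5/25))*1 = (101*((1/2)*5*(1/25)))*1 = (101*(1/10))*1 = (101/10)*1 = 101/10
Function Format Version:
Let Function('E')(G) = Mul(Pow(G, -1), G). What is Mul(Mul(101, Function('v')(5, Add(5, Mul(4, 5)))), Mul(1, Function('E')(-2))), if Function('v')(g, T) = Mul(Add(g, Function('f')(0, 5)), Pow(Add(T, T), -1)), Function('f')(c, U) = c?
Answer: Rational(101, 10) ≈ 10.100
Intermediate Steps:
Function('E')(G) = 1
Function('v')(g, T) = Mul(Rational(1, 2), g, Pow(T, -1)) (Function('v')(g, T) = Mul(Add(g, 0), Pow(Add(T, T), -1)) = Mul(g, Pow(Mul(2, T), -1)) = Mul(g, Mul(Rational(1, 2), Pow(T, -1))) = Mul(Rational(1, 2), g, Pow(T, -1)))
Mul(Mul(101, Function('v')(5, Add(5, Mul(4, 5)))), Mul(1, Function('E')(-2))) = Mul(Mul(101, Mul(Rational(1, 2), 5, Pow(Add(5, Mul(4, 5)), -1))), Mul(1, 1)) = Mul(Mul(101, Mul(Rational(1, 2), 5, Pow(Add(5, 20), -1))), 1) = Mul(Mul(101, Mul(Rational(1, 2), 5, Pow(25, -1))), 1) = Mul(Mul(101, Mul(Rational(1, 2), 5, Rational(1, 25))), 1) = Mul(Mul(101, Rational(1, 10)), 1) = Mul(Rational(101, 10), 1) = Rational(101, 10)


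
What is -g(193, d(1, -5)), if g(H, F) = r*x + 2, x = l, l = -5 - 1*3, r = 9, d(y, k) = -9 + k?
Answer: 70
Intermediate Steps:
l = -8 (l = -5 - 3 = -8)
x = -8
g(H, F) = -70 (g(H, F) = 9*(-8) + 2 = -72 + 2 = -70)
-g(193, d(1, -5)) = -1*(-70) = 70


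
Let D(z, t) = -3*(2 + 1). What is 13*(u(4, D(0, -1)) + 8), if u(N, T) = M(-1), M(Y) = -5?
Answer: 39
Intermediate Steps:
D(z, t) = -9 (D(z, t) = -3*3 = -9)
u(N, T) = -5
13*(u(4, D(0, -1)) + 8) = 13*(-5 + 8) = 13*3 = 39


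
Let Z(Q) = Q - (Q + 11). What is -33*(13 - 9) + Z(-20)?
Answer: -143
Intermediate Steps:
Z(Q) = -11 (Z(Q) = Q - (11 + Q) = Q + (-11 - Q) = -11)
-33*(13 - 9) + Z(-20) = -33*(13 - 9) - 11 = -33*4 - 11 = -132 - 11 = -143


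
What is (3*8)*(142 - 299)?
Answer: -3768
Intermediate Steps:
(3*8)*(142 - 299) = 24*(-157) = -3768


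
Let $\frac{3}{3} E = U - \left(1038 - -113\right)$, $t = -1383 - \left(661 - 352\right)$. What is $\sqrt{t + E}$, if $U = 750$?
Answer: $i \sqrt{2093} \approx 45.749 i$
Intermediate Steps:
$t = -1692$ ($t = -1383 - \left(661 - 352\right) = -1383 - 309 = -1692$)
$E = -401$ ($E = 750 - \left(1038 - -113\right) = 750 - \left(1038 + 113\right) = 750 - 1151 = -401$)
$\sqrt{t + E} = \sqrt{-1692 - 401} = \sqrt{-2093} = i \sqrt{2093}$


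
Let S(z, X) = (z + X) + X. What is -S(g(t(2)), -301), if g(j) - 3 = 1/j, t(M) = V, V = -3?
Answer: 1798/3 ≈ 599.33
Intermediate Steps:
t(M) = -3
g(j) = 3 + 1/j
S(z, X) = z + 2*X (S(z, X) = (X + z) + X = z + 2*X)
-S(g(t(2)), -301) = -((3 + 1/(-3)) + 2*(-301)) = -((3 - ⅓) - 602) = -(8/3 - 602) = -1*(-1798/3) = 1798/3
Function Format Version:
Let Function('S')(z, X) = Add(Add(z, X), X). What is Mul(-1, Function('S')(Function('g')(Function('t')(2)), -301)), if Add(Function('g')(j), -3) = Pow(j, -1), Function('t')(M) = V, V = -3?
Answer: Rational(1798, 3) ≈ 599.33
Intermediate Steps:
Function('t')(M) = -3
Function('g')(j) = Add(3, Pow(j, -1))
Function('S')(z, X) = Add(z, Mul(2, X)) (Function('S')(z, X) = Add(Add(X, z), X) = Add(z, Mul(2, X)))
Mul(-1, Function('S')(Function('g')(Function('t')(2)), -301)) = Mul(-1, Add(Add(3, Pow(-3, -1)), Mul(2, -301))) = Mul(-1, Add(Add(3, Rational(-1, 3)), -602)) = Mul(-1, Add(Rational(8, 3), -602)) = Mul(-1, Rational(-1798, 3)) = Rational(1798, 3)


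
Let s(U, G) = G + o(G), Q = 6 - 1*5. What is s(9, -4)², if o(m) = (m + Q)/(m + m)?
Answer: 841/64 ≈ 13.141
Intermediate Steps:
Q = 1 (Q = 6 - 5 = 1)
o(m) = (1 + m)/(2*m) (o(m) = (m + 1)/(m + m) = (1 + m)/((2*m)) = (1 + m)*(1/(2*m)) = (1 + m)/(2*m))
s(U, G) = G + (1 + G)/(2*G)
s(9, -4)² = (½ - 4 + (½)/(-4))² = (½ - 4 + (½)*(-¼))² = (½ - 4 - ⅛)² = (-29/8)² = 841/64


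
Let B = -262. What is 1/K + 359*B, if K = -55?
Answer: -5173191/55 ≈ -94058.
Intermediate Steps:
1/K + 359*B = 1/(-55) + 359*(-262) = -1/55 - 94058 = -5173191/55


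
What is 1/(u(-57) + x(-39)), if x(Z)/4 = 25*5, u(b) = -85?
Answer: 1/415 ≈ 0.0024096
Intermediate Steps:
x(Z) = 500 (x(Z) = 4*(25*5) = 4*125 = 500)
1/(u(-57) + x(-39)) = 1/(-85 + 500) = 1/415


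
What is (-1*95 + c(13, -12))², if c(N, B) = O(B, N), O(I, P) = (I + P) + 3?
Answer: 8281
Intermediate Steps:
O(I, P) = 3 + I + P
c(N, B) = 3 + B + N
(-1*95 + c(13, -12))² = (-1*95 + (3 - 12 + 13))² = (-95 + 4)² = (-91)² = 8281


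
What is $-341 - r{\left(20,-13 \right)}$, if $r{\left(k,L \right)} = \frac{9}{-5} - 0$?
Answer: $- \frac{1696}{5} \approx -339.2$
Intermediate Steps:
$r{\left(k,L \right)} = - \frac{9}{5}$ ($r{\left(k,L \right)} = 9 \left(- \frac{1}{5}\right) + 0 = - \frac{9}{5} + 0 = - \frac{9}{5}$)
$-341 - r{\left(20,-13 \right)} = -341 - - \frac{9}{5} = -341 + \frac{9}{5} = - \frac{1696}{5}$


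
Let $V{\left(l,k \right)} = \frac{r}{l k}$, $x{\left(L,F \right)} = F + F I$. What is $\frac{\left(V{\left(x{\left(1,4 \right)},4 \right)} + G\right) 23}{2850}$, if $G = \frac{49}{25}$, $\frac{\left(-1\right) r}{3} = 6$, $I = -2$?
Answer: $\frac{14191}{570000} \approx 0.024897$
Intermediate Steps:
$r = -18$ ($r = \left(-3\right) 6 = -18$)
$x{\left(L,F \right)} = - F$ ($x{\left(L,F \right)} = F + F \left(-2\right) = F - 2 F = - F$)
$V{\left(l,k \right)} = - \frac{18}{k l}$ ($V{\left(l,k \right)} = - \frac{18}{l k} = - \frac{18}{k l}$)
$G = \frac{49}{25}$ ($G = 49 \cdot \frac{1}{25} = \frac{49}{25} \approx 1.96$)
$\frac{\left(V{\left(x{\left(1,4 \right)},4 \right)} + G\right) 23}{2850} = \frac{\left(- \frac{18}{4 \left(\left(-1\right) 4\right)} + \frac{49}{25}\right) 23}{2850} = \left(\left(-18\right) \frac{1}{4} \frac{1}{-4} + \frac{49}{25}\right) 23 \cdot \frac{1}{2850} = \left(\left(-18\right) \frac{1}{4} \left(- \frac{1}{4}\right) + \frac{49}{25}\right) 23 \cdot \frac{1}{2850} = \left(\frac{9}{8} + \frac{49}{25}\right) 23 \cdot \frac{1}{2850} = \frac{617}{200} \cdot 23 \cdot \frac{1}{2850} = \frac{14191}{200} \cdot \frac{1}{2850} = \frac{14191}{570000}$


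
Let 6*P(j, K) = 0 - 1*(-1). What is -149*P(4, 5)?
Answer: -149/6 ≈ -24.833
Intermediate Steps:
P(j, K) = 1/6 (P(j, K) = (0 - 1*(-1))/6 = (0 + 1)/6 = (1/6)*1 = 1/6)
-149*P(4, 5) = -149*1/6 = -149/6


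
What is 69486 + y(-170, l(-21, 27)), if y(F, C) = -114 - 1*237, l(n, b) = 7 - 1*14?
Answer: 69135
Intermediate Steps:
l(n, b) = -7 (l(n, b) = 7 - 14 = -7)
y(F, C) = -351 (y(F, C) = -114 - 237 = -351)
69486 + y(-170, l(-21, 27)) = 69486 - 351 = 69135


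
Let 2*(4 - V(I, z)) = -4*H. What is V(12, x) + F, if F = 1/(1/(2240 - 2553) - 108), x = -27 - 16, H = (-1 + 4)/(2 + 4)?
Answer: 168712/33805 ≈ 4.9907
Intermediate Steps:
H = ½ (H = 3/6 = 3*(⅙) = ½ ≈ 0.50000)
x = -43
V(I, z) = 5 (V(I, z) = 4 - (-2)/2 = 4 - ½*(-2) = 4 + 1 = 5)
F = -313/33805 (F = 1/(1/(-313) - 108) = 1/(-1/313 - 108) = 1/(-33805/313) = -313/33805 ≈ -0.0092590)
V(12, x) + F = 5 - 313/33805 = 168712/33805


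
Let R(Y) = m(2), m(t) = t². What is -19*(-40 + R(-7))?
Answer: 684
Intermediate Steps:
R(Y) = 4 (R(Y) = 2² = 4)
-19*(-40 + R(-7)) = -19*(-40 + 4) = -19*(-36) = 684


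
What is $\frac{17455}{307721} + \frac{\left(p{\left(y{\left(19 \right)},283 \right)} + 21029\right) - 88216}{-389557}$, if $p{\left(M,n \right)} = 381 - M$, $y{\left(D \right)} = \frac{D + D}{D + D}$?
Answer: $\frac{27357634282}{119874869597} \approx 0.22822$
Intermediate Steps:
$y{\left(D \right)} = 1$ ($y{\left(D \right)} = \frac{2 D}{2 D} = 2 D \frac{1}{2 D} = 1$)
$\frac{17455}{307721} + \frac{\left(p{\left(y{\left(19 \right)},283 \right)} + 21029\right) - 88216}{-389557} = \frac{17455}{307721} + \frac{\left(\left(381 - 1\right) + 21029\right) - 88216}{-389557} = 17455 \cdot \frac{1}{307721} + \left(\left(\left(381 - 1\right) + 21029\right) - 88216\right) \left(- \frac{1}{389557}\right) = \frac{17455}{307721} + \left(\left(380 + 21029\right) - 88216\right) \left(- \frac{1}{389557}\right) = \frac{17455}{307721} + \left(21409 - 88216\right) \left(- \frac{1}{389557}\right) = \frac{17455}{307721} - - \frac{66807}{389557} = \frac{17455}{307721} + \frac{66807}{389557} = \frac{27357634282}{119874869597}$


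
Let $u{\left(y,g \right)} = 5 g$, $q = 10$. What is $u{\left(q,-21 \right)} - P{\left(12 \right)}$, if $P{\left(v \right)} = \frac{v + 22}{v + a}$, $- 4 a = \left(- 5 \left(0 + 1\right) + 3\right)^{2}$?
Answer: $- \frac{1189}{11} \approx -108.09$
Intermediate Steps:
$a = -1$ ($a = - \frac{\left(- 5 \left(0 + 1\right) + 3\right)^{2}}{4} = - \frac{\left(\left(-5\right) 1 + 3\right)^{2}}{4} = - \frac{\left(-5 + 3\right)^{2}}{4} = - \frac{\left(-2\right)^{2}}{4} = \left(- \frac{1}{4}\right) 4 = -1$)
$P{\left(v \right)} = \frac{22 + v}{-1 + v}$ ($P{\left(v \right)} = \frac{v + 22}{v - 1} = \frac{22 + v}{-1 + v}$)
$u{\left(q,-21 \right)} - P{\left(12 \right)} = 5 \left(-21\right) - \frac{22 + 12}{-1 + 12} = -105 - \frac{1}{11} \cdot 34 = -105 - \frac{34}{11} = - \frac{1189}{11}$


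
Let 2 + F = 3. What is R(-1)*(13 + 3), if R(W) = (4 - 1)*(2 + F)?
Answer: 144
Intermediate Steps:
F = 1 (F = -2 + 3 = 1)
R(W) = 9 (R(W) = (4 - 1)*(2 + 1) = 3*3 = 9)
R(-1)*(13 + 3) = 9*(13 + 3) = 9*16 = 144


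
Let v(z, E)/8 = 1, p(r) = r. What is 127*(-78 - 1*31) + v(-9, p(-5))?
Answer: -13835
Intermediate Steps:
v(z, E) = 8 (v(z, E) = 8*1 = 8)
127*(-78 - 1*31) + v(-9, p(-5)) = 127*(-78 - 1*31) + 8 = 127*(-78 - 31) + 8 = 127*(-109) + 8 = -13843 + 8 = -13835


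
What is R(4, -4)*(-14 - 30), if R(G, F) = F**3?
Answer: 2816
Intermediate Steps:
R(4, -4)*(-14 - 30) = (-4)**3*(-14 - 30) = -64*(-44) = 2816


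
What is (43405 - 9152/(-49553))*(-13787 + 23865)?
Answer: 21676338025126/49553 ≈ 4.3744e+8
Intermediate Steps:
(43405 - 9152/(-49553))*(-13787 + 23865) = (43405 - 9152*(-1/49553))*10078 = (43405 + 9152/49553)*10078 = (2150857117/49553)*10078 = 21676338025126/49553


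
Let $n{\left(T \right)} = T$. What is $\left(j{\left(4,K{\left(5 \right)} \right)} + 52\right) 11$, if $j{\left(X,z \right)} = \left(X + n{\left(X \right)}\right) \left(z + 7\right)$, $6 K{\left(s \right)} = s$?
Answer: $\frac{3784}{3} \approx 1261.3$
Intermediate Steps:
$K{\left(s \right)} = \frac{s}{6}$
$j{\left(X,z \right)} = 2 X \left(7 + z\right)$ ($j{\left(X,z \right)} = \left(X + X\right) \left(z + 7\right) = 2 X \left(7 + z\right)$)
$\left(j{\left(4,K{\left(5 \right)} \right)} + 52\right) 11 = \left(2 \cdot 4 \left(7 + \frac{1}{6} \cdot 5\right) + 52\right) 11 = \left(2 \cdot 4 \left(7 + \frac{5}{6}\right) + 52\right) 11 = \left(2 \cdot 4 \cdot \frac{47}{6} + 52\right) 11 = \left(\frac{188}{3} + 52\right) 11 = \frac{344}{3} \cdot 11 = \frac{3784}{3}$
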